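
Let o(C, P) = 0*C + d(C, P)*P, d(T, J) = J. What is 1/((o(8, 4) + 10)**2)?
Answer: 1/676 ≈ 0.0014793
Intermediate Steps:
o(C, P) = P**2 (o(C, P) = 0*C + P*P = 0 + P**2 = P**2)
1/((o(8, 4) + 10)**2) = 1/((4**2 + 10)**2) = 1/((16 + 10)**2) = 1/(26**2) = 1/676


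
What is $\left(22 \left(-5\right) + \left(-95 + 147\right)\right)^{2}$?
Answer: $3364$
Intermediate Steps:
$\left(22 \left(-5\right) + \left(-95 + 147\right)\right)^{2} = \left(-110 + 52\right)^{2} = \left(-58\right)^{2} = 3364$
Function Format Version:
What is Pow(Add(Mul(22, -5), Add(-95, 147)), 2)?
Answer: 3364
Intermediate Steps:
Pow(Add(Mul(22, -5), Add(-95, 147)), 2) = Pow(Add(-110, 52), 2) = Pow(-58, 2) = 3364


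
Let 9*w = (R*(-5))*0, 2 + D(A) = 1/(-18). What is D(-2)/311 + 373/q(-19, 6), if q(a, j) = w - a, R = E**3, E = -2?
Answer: 2087351/106362 ≈ 19.625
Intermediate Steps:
D(A) = -37/18 (D(A) = -2 + 1/(-18) = -2 - 1/18 = -37/18)
R = -8 (R = (-2)**3 = -8)
w = 0 (w = (-8*(-5)*0)/9 = (40*0)/9 = (1/9)*0 = 0)
q(a, j) = -a (q(a, j) = 0 - a = -a)
D(-2)/311 + 373/q(-19, 6) = -37/18/311 + 373/((-1*(-19))) = -37/18*1/311 + 373/19 = -37/5598 + 373*(1/19) = -37/5598 + 373/19 = 2087351/106362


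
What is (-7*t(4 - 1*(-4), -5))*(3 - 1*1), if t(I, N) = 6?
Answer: -84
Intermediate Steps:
(-7*t(4 - 1*(-4), -5))*(3 - 1*1) = (-7*6)*(3 - 1*1) = -42*(3 - 1) = -42*2 = -84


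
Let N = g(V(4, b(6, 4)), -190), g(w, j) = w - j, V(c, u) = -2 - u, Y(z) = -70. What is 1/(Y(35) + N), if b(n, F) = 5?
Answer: 1/113 ≈ 0.0088496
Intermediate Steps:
N = 183 (N = (-2 - 1*5) - 1*(-190) = (-2 - 5) + 190 = -7 + 190 = 183)
1/(Y(35) + N) = 1/(-70 + 183) = 1/113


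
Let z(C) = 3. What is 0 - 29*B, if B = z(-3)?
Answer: -87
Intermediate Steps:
B = 3
0 - 29*B = 0 - 29*3 = 0 - 87 = -87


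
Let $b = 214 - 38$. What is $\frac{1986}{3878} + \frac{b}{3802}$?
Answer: $\frac{2058325}{3686039} \approx 0.55841$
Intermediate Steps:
$b = 176$
$\frac{1986}{3878} + \frac{b}{3802} = \frac{1986}{3878} + \frac{176}{3802} = 1986 \cdot \frac{1}{3878} + 176 \cdot \frac{1}{3802} = \frac{993}{1939} + \frac{88}{1901} = \frac{2058325}{3686039}$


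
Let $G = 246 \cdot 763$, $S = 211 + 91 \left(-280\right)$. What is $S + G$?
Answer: $162429$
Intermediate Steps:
$S = -25269$ ($S = 211 - 25480 = -25269$)
$G = 187698$
$S + G = -25269 + 187698 = 162429$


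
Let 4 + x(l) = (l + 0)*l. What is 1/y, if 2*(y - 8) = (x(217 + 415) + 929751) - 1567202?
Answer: -2/238015 ≈ -8.4028e-6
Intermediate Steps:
x(l) = -4 + l² (x(l) = -4 + (l + 0)*l = -4 + l*l = -4 + l²)
y = -238015/2 (y = 8 + (((-4 + (217 + 415)²) + 929751) - 1567202)/2 = 8 + (((-4 + 632²) + 929751) - 1567202)/2 = 8 + (((-4 + 399424) + 929751) - 1567202)/2 = 8 + ((399420 + 929751) - 1567202)/2 = 8 + (1329171 - 1567202)/2 = 8 + (½)*(-238031) = 8 - 238031/2 = -238015/2 ≈ -1.1901e+5)
1/y = 1/(-238015/2) = -2/238015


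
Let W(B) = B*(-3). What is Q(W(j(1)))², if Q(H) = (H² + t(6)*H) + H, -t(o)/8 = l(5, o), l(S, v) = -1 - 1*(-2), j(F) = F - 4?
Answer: 324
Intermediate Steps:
j(F) = -4 + F
l(S, v) = 1 (l(S, v) = -1 + 2 = 1)
t(o) = -8 (t(o) = -8*1 = -8)
W(B) = -3*B
Q(H) = H² - 7*H (Q(H) = (H² - 8*H) + H = H² - 7*H)
Q(W(j(1)))² = ((-3*(-4 + 1))*(-7 - 3*(-4 + 1)))² = ((-3*(-3))*(-7 - 3*(-3)))² = (9*(-7 + 9))² = (9*2)² = 18² = 324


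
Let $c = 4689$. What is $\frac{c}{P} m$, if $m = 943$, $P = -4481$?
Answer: $- \frac{4421727}{4481} \approx -986.77$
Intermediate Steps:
$\frac{c}{P} m = \frac{4689}{-4481} \cdot 943 = 4689 \left(- \frac{1}{4481}\right) 943 = \left(- \frac{4689}{4481}\right) 943 = - \frac{4421727}{4481}$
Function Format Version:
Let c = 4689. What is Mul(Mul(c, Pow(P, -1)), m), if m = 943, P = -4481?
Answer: Rational(-4421727, 4481) ≈ -986.77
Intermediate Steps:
Mul(Mul(c, Pow(P, -1)), m) = Mul(Mul(4689, Pow(-4481, -1)), 943) = Mul(Mul(4689, Rational(-1, 4481)), 943) = Mul(Rational(-4689, 4481), 943) = Rational(-4421727, 4481)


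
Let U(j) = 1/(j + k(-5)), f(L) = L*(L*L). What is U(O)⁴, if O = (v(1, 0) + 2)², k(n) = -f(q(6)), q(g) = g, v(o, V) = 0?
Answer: 1/2019963136 ≈ 4.9506e-10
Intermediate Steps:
f(L) = L³ (f(L) = L*L² = L³)
k(n) = -216 (k(n) = -1*6³ = -1*216 = -216)
O = 4 (O = (0 + 2)² = 2² = 4)
U(j) = 1/(-216 + j) (U(j) = 1/(j - 216) = 1/(-216 + j))
U(O)⁴ = (1/(-216 + 4))⁴ = (1/(-212))⁴ = (-1/212)⁴ = 1/2019963136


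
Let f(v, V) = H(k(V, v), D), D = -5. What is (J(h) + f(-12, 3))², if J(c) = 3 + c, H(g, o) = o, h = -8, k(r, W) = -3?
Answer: 100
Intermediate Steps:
f(v, V) = -5
(J(h) + f(-12, 3))² = ((3 - 8) - 5)² = (-5 - 5)² = (-10)² = 100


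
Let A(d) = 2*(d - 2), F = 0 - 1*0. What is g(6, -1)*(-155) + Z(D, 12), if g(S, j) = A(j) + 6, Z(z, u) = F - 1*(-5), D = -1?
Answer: 5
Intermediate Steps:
F = 0 (F = 0 + 0 = 0)
A(d) = -4 + 2*d (A(d) = 2*(-2 + d) = -4 + 2*d)
Z(z, u) = 5 (Z(z, u) = 0 - 1*(-5) = 0 + 5 = 5)
g(S, j) = 2 + 2*j (g(S, j) = (-4 + 2*j) + 6 = 2 + 2*j)
g(6, -1)*(-155) + Z(D, 12) = (2 + 2*(-1))*(-155) + 5 = (2 - 2)*(-155) + 5 = 0*(-155) + 5 = 0 + 5 = 5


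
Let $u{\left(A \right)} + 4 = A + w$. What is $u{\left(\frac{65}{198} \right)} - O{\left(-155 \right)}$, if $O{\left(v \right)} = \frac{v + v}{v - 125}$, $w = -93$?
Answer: $- \frac{271043}{2772} \approx -97.779$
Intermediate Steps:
$u{\left(A \right)} = -97 + A$ ($u{\left(A \right)} = -4 + \left(A - 93\right) = -4 + \left(-93 + A\right) = -97 + A$)
$O{\left(v \right)} = \frac{2 v}{-125 + v}$
$u{\left(\frac{65}{198} \right)} - O{\left(-155 \right)} = \left(-97 + \frac{65}{198}\right) - 2 \left(-155\right) \frac{1}{-125 - 155} = \left(-97 + 65 \cdot \frac{1}{198}\right) - 2 \left(-155\right) \frac{1}{-280} = \left(-97 + \frac{65}{198}\right) - 2 \left(-155\right) \left(- \frac{1}{280}\right) = - \frac{19141}{198} - \frac{31}{28} = - \frac{271043}{2772}$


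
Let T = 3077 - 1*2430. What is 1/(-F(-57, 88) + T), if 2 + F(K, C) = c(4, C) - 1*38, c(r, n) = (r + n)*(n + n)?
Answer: -1/15505 ≈ -6.4495e-5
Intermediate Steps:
c(r, n) = 2*n*(n + r) (c(r, n) = (n + r)*(2*n) = 2*n*(n + r))
T = 647 (T = 3077 - 2430 = 647)
F(K, C) = -40 + 2*C*(4 + C) (F(K, C) = -2 + (2*C*(C + 4) - 1*38) = -2 + (2*C*(4 + C) - 38) = -2 + (-38 + 2*C*(4 + C)) = -40 + 2*C*(4 + C))
1/(-F(-57, 88) + T) = 1/(-(-40 + 2*88*(4 + 88)) + 647) = 1/(-(-40 + 2*88*92) + 647) = 1/(-(-40 + 16192) + 647) = 1/(-1*16152 + 647) = 1/(-16152 + 647) = 1/(-15505) = -1/15505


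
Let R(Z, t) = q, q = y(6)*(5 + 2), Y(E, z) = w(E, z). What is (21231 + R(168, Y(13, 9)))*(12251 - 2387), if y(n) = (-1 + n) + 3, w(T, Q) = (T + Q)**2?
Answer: 209974968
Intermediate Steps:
w(T, Q) = (Q + T)**2
Y(E, z) = (E + z)**2 (Y(E, z) = (z + E)**2 = (E + z)**2)
y(n) = 2 + n
q = 56 (q = (2 + 6)*(5 + 2) = 8*7 = 56)
R(Z, t) = 56
(21231 + R(168, Y(13, 9)))*(12251 - 2387) = (21231 + 56)*(12251 - 2387) = 21287*9864 = 209974968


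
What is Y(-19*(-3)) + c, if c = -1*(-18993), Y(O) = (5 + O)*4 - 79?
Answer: 19162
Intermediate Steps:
Y(O) = -59 + 4*O (Y(O) = (20 + 4*O) - 79 = -59 + 4*O)
c = 18993
Y(-19*(-3)) + c = (-59 + 4*(-19*(-3))) + 18993 = (-59 + 4*57) + 18993 = (-59 + 228) + 18993 = 169 + 18993 = 19162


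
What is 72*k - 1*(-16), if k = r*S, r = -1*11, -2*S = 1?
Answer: 412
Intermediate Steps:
S = -1/2 (S = -1/2*1 = -1/2 ≈ -0.50000)
r = -11
k = 11/2 (k = -11*(-1/2) = 11/2 ≈ 5.5000)
72*k - 1*(-16) = 72*(11/2) - 1*(-16) = 396 + 16 = 412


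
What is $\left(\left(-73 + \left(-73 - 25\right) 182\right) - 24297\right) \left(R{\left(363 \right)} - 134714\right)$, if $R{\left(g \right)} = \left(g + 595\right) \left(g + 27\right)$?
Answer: $-10083266636$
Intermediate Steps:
$R{\left(g \right)} = \left(27 + g\right) \left(595 + g\right)$ ($R{\left(g \right)} = \left(595 + g\right) \left(27 + g\right) = \left(27 + g\right) \left(595 + g\right)$)
$\left(\left(-73 + \left(-73 - 25\right) 182\right) - 24297\right) \left(R{\left(363 \right)} - 134714\right) = \left(\left(-73 + \left(-73 - 25\right) 182\right) - 24297\right) \left(\left(16065 + 363^{2} + 622 \cdot 363\right) - 134714\right) = \left(\left(-73 - 17836\right) - 24297\right) \left(\left(16065 + 131769 + 225786\right) - 134714\right) = \left(\left(-73 - 17836\right) - 24297\right) \left(373620 - 134714\right) = \left(-17909 - 24297\right) 238906 = \left(-42206\right) 238906 = -10083266636$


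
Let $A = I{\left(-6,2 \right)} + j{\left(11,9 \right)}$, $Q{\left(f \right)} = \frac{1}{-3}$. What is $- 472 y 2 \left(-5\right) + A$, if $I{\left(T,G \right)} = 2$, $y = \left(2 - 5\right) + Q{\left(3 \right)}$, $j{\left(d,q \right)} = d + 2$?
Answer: $- \frac{47155}{3} \approx -15718.0$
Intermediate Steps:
$Q{\left(f \right)} = - \frac{1}{3}$
$j{\left(d,q \right)} = 2 + d$
$y = - \frac{10}{3}$ ($y = \left(2 - 5\right) - \frac{1}{3} = -3 - \frac{1}{3} = - \frac{10}{3} \approx -3.3333$)
$A = 15$ ($A = 2 + \left(2 + 11\right) = 2 + 13 = 15$)
$- 472 y 2 \left(-5\right) + A = - 472 \left(- \frac{10}{3}\right) 2 \left(-5\right) + 15 = - 472 \left(\left(- \frac{20}{3}\right) \left(-5\right)\right) + 15 = \left(-472\right) \frac{100}{3} + 15 = - \frac{47200}{3} + 15 = - \frac{47155}{3}$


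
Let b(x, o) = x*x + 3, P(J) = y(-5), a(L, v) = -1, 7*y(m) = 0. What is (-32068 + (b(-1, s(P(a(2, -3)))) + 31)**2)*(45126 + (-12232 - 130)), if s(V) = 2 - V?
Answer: -1010540052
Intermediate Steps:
y(m) = 0 (y(m) = (1/7)*0 = 0)
P(J) = 0
b(x, o) = 3 + x**2 (b(x, o) = x**2 + 3 = 3 + x**2)
(-32068 + (b(-1, s(P(a(2, -3)))) + 31)**2)*(45126 + (-12232 - 130)) = (-32068 + ((3 + (-1)**2) + 31)**2)*(45126 + (-12232 - 130)) = (-32068 + ((3 + 1) + 31)**2)*(45126 - 12362) = (-32068 + (4 + 31)**2)*32764 = (-32068 + 35**2)*32764 = (-32068 + 1225)*32764 = -30843*32764 = -1010540052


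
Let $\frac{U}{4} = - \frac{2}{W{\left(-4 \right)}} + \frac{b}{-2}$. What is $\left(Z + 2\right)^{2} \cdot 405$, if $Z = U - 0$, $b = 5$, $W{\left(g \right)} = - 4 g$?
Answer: $\frac{117045}{4} \approx 29261.0$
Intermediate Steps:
$U = - \frac{21}{2}$ ($U = 4 \left(- \frac{2}{\left(-4\right) \left(-4\right)} + \frac{5}{-2}\right) = 4 \left(- \frac{2}{16} + 5 \left(- \frac{1}{2}\right)\right) = 4 \left(\left(-2\right) \frac{1}{16} - \frac{5}{2}\right) = 4 \left(- \frac{1}{8} - \frac{5}{2}\right) = 4 \left(- \frac{21}{8}\right) = - \frac{21}{2} \approx -10.5$)
$Z = - \frac{21}{2}$ ($Z = - \frac{21}{2} - 0 = - \frac{21}{2} + 0 = - \frac{21}{2} \approx -10.5$)
$\left(Z + 2\right)^{2} \cdot 405 = \left(- \frac{21}{2} + 2\right)^{2} \cdot 405 = \left(- \frac{17}{2}\right)^{2} \cdot 405 = \frac{289}{4} \cdot 405 = \frac{117045}{4}$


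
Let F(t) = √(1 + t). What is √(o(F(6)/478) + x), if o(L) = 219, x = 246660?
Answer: 3*√27431 ≈ 496.87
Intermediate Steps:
√(o(F(6)/478) + x) = √(219 + 246660) = √246879 = 3*√27431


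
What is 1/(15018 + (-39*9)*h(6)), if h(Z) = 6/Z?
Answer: 1/14667 ≈ 6.8180e-5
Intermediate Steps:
1/(15018 + (-39*9)*h(6)) = 1/(15018 + (-39*9)*(6/6)) = 1/(15018 - 2106/6) = 1/(15018 - 351*1) = 1/(15018 - 351) = 1/14667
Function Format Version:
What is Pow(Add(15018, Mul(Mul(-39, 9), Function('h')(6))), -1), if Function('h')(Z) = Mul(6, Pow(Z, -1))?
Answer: Rational(1, 14667) ≈ 6.8180e-5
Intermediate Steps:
Pow(Add(15018, Mul(Mul(-39, 9), Function('h')(6))), -1) = Pow(Add(15018, Mul(Mul(-39, 9), Mul(6, Pow(6, -1)))), -1) = Pow(Add(15018, Mul(-351, Mul(6, Rational(1, 6)))), -1) = Pow(Add(15018, Mul(-351, 1)), -1) = Pow(Add(15018, -351), -1) = Pow(14667, -1) = Rational(1, 14667)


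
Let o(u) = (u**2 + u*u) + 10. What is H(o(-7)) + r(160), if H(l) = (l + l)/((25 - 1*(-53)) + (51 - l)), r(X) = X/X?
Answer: 79/7 ≈ 11.286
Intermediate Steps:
o(u) = 10 + 2*u**2 (o(u) = (u**2 + u**2) + 10 = 2*u**2 + 10 = 10 + 2*u**2)
r(X) = 1
H(l) = 2*l/(129 - l) (H(l) = (2*l)/((25 + 53) + (51 - l)) = (2*l)/(78 + (51 - l)) = (2*l)/(129 - l) = 2*l/(129 - l))
H(o(-7)) + r(160) = -2*(10 + 2*(-7)**2)/(-129 + (10 + 2*(-7)**2)) + 1 = -2*(10 + 2*49)/(-129 + (10 + 2*49)) + 1 = -2*(10 + 98)/(-129 + (10 + 98)) + 1 = -2*108/(-129 + 108) + 1 = -2*108/(-21) + 1 = -2*108*(-1/21) + 1 = 72/7 + 1 = 79/7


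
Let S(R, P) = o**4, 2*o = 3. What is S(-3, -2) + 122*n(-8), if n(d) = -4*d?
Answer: 62545/16 ≈ 3909.1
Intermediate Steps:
o = 3/2 (o = (1/2)*3 = 3/2 ≈ 1.5000)
S(R, P) = 81/16 (S(R, P) = (3/2)**4 = 81/16)
S(-3, -2) + 122*n(-8) = 81/16 + 122*(-4*(-8)) = 81/16 + 122*32 = 81/16 + 3904 = 62545/16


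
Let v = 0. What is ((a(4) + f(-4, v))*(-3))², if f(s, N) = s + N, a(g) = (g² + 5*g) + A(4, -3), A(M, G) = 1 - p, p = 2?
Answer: 8649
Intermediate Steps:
A(M, G) = -1 (A(M, G) = 1 - 1*2 = 1 - 2 = -1)
a(g) = -1 + g² + 5*g (a(g) = (g² + 5*g) - 1 = -1 + g² + 5*g)
f(s, N) = N + s
((a(4) + f(-4, v))*(-3))² = (((-1 + 4² + 5*4) + (0 - 4))*(-3))² = (((-1 + 16 + 20) - 4)*(-3))² = ((35 - 4)*(-3))² = (31*(-3))² = (-93)² = 8649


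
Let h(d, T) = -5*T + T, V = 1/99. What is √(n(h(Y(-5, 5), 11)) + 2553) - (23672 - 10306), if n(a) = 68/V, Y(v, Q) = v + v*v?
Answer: -13366 + √9285 ≈ -13270.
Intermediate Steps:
Y(v, Q) = v + v²
V = 1/99 ≈ 0.010101
h(d, T) = -4*T
n(a) = 6732 (n(a) = 68/(1/99) = 68*99 = 6732)
√(n(h(Y(-5, 5), 11)) + 2553) - (23672 - 10306) = √(6732 + 2553) - (23672 - 10306) = √9285 - 1*13366 = √9285 - 13366 = -13366 + √9285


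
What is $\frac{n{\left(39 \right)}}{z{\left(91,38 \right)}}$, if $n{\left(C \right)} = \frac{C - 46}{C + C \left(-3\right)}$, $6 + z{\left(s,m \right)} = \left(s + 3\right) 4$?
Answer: $\frac{7}{28860} \approx 0.00024255$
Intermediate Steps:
$z{\left(s,m \right)} = 6 + 4 s$ ($z{\left(s,m \right)} = -6 + \left(s + 3\right) 4 = -6 + \left(3 + s\right) 4 = -6 + \left(12 + 4 s\right) = 6 + 4 s$)
$n{\left(C \right)} = - \frac{-46 + C}{2 C}$ ($n{\left(C \right)} = \frac{-46 + C}{C - 3 C} = \frac{-46 + C}{\left(-2\right) C} = \left(-46 + C\right) \left(- \frac{1}{2 C}\right) = - \frac{-46 + C}{2 C}$)
$\frac{n{\left(39 \right)}}{z{\left(91,38 \right)}} = \frac{\frac{1}{2} \cdot \frac{1}{39} \left(46 - 39\right)}{6 + 4 \cdot 91} = \frac{\frac{1}{2} \cdot \frac{1}{39} \left(46 - 39\right)}{6 + 364} = \frac{\frac{1}{2} \cdot \frac{1}{39} \cdot 7}{370} = \frac{7}{78} \cdot \frac{1}{370} = \frac{7}{28860}$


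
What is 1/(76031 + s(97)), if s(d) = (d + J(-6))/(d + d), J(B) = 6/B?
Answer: 97/7375055 ≈ 1.3152e-5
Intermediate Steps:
s(d) = (-1 + d)/(2*d) (s(d) = (d + 6/(-6))/(d + d) = (d + 6*(-1/6))/((2*d)) = (d - 1)*(1/(2*d)) = (-1 + d)*(1/(2*d)) = (-1 + d)/(2*d))
1/(76031 + s(97)) = 1/(76031 + (1/2)*(-1 + 97)/97) = 1/(76031 + (1/2)*(1/97)*96) = 1/(76031 + 48/97) = 1/(7375055/97) = 97/7375055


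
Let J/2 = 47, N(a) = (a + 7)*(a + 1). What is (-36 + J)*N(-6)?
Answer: -290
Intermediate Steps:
N(a) = (1 + a)*(7 + a) (N(a) = (7 + a)*(1 + a) = (1 + a)*(7 + a))
J = 94 (J = 2*47 = 94)
(-36 + J)*N(-6) = (-36 + 94)*(7 + (-6)² + 8*(-6)) = 58*(7 + 36 - 48) = 58*(-5) = -290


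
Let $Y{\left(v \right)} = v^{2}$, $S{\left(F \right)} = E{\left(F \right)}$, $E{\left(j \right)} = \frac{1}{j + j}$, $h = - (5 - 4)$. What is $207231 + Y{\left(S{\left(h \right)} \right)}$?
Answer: $\frac{828925}{4} \approx 2.0723 \cdot 10^{5}$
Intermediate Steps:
$h = -1$ ($h = \left(-1\right) 1 = -1$)
$E{\left(j \right)} = \frac{1}{2 j}$
$S{\left(F \right)} = \frac{1}{2 F}$
$207231 + Y{\left(S{\left(h \right)} \right)} = 207231 + \left(\frac{1}{2 \left(-1\right)}\right)^{2} = 207231 + \left(\frac{1}{2} \left(-1\right)\right)^{2} = 207231 + \left(- \frac{1}{2}\right)^{2} = 207231 + \frac{1}{4} = \frac{828925}{4}$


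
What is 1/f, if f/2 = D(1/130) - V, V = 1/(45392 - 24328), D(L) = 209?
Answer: 10532/4402375 ≈ 0.0023923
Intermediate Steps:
V = 1/21064 ≈ 4.7474e-5
f = 4402375/10532 (f = 2*(209 - 1*1/21064) = 2*(209 - 1/21064) = 2*(4402375/21064) = 4402375/10532 ≈ 418.00)
1/f = 1/(4402375/10532) = 10532/4402375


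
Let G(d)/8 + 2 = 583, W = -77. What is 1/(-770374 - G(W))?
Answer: -1/775022 ≈ -1.2903e-6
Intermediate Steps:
G(d) = 4648 (G(d) = -16 + 8*583 = -16 + 4664 = 4648)
1/(-770374 - G(W)) = 1/(-770374 - 1*4648) = 1/(-770374 - 4648) = 1/(-775022) = -1/775022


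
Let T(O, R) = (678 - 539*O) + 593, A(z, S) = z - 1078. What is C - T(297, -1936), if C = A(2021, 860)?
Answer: 159755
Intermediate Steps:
A(z, S) = -1078 + z
T(O, R) = 1271 - 539*O
C = 943 (C = -1078 + 2021 = 943)
C - T(297, -1936) = 943 - (1271 - 539*297) = 943 - (1271 - 160083) = 943 - 1*(-158812) = 943 + 158812 = 159755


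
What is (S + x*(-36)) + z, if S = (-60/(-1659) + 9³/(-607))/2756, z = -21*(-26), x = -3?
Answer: 605021075507/925109276 ≈ 654.00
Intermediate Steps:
z = 546
S = -390997/925109276 (S = (-60*(-1/1659) + 729*(-1/607))*(1/2756) = (20/553 - 729/607)*(1/2756) = -390997/335671*1/2756 = -390997/925109276 ≈ -0.00042265)
(S + x*(-36)) + z = (-390997/925109276 - 3*(-36)) + 546 = (-390997/925109276 + 108) + 546 = 99911410811/925109276 + 546 = 605021075507/925109276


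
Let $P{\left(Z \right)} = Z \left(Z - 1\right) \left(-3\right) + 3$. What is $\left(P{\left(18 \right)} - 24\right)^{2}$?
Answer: $881721$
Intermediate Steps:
$P{\left(Z \right)} = 3 - 3 Z \left(-1 + Z\right)$ ($P{\left(Z \right)} = Z \left(-1 + Z\right) \left(-3\right) + 3 = - 3 Z \left(-1 + Z\right) + 3 = 3 - 3 Z \left(-1 + Z\right)$)
$\left(P{\left(18 \right)} - 24\right)^{2} = \left(\left(3 - 3 \cdot 18^{2} + 3 \cdot 18\right) - 24\right)^{2} = \left(\left(3 - 972 + 54\right) - 24\right)^{2} = \left(-915 - 24\right)^{2} = \left(-939\right)^{2} = 881721$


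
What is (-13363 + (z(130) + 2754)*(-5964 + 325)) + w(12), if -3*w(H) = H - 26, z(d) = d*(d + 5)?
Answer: -343522843/3 ≈ -1.1451e+8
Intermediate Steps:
z(d) = d*(5 + d)
w(H) = 26/3 - H/3 (w(H) = -(H - 26)/3 = -(-26 + H)/3 = 26/3 - H/3)
(-13363 + (z(130) + 2754)*(-5964 + 325)) + w(12) = (-13363 + (130*(5 + 130) + 2754)*(-5964 + 325)) + (26/3 - ⅓*12) = (-13363 + (130*135 + 2754)*(-5639)) + (26/3 - 4) = (-13363 + (17550 + 2754)*(-5639)) + 14/3 = (-13363 + 20304*(-5639)) + 14/3 = (-13363 - 114494256) + 14/3 = -114507619 + 14/3 = -343522843/3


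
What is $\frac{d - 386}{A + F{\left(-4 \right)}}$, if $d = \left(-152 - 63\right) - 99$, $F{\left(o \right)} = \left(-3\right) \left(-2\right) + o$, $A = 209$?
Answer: $- \frac{700}{211} \approx -3.3175$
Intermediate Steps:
$F{\left(o \right)} = 6 + o$
$d = -314$ ($d = -215 - 99 = -314$)
$\frac{d - 386}{A + F{\left(-4 \right)}} = \frac{-314 - 386}{209 + \left(6 - 4\right)} = - \frac{700}{209 + 2} = - \frac{700}{211}$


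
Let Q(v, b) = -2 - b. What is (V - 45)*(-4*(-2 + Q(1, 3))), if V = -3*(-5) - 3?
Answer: -924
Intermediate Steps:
V = 12 (V = 15 - 3 = 12)
(V - 45)*(-4*(-2 + Q(1, 3))) = (12 - 45)*(-4*(-2 + (-2 - 1*3))) = -(-132)*(-2 + (-2 - 3)) = -(-132)*(-2 - 5) = -(-132)*(-7) = -33*28 = -924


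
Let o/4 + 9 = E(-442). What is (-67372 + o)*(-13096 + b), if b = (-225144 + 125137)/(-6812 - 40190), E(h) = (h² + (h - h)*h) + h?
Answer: -219182155205900/23501 ≈ -9.3265e+9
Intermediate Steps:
E(h) = h + h² (E(h) = (h² + 0*h) + h = (h² + 0) + h = h² + h = h + h²)
b = 100007/47002 (b = -100007/(-47002) = -100007*(-1/47002) = 100007/47002 ≈ 2.1277)
o = 779652 (o = -36 + 4*(-442*(1 - 442)) = -36 + 4*(-442*(-441)) = -36 + 4*194922 = -36 + 779688 = 779652)
(-67372 + o)*(-13096 + b) = (-67372 + 779652)*(-13096 + 100007/47002) = 712280*(-615438185/47002) = -219182155205900/23501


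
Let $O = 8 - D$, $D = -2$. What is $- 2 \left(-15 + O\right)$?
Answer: $10$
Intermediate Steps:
$O = 10$ ($O = 8 - -2 = 8 + 2 = 10$)
$- 2 \left(-15 + O\right) = - 2 \left(-15 + 10\right) = \left(-2\right) \left(-5\right) = 10$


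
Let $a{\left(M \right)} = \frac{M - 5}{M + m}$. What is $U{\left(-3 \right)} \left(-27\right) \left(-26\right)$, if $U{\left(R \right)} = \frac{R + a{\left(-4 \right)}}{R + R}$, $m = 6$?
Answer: $\frac{1755}{2} \approx 877.5$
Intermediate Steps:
$a{\left(M \right)} = \frac{-5 + M}{6 + M}$ ($a{\left(M \right)} = \frac{M - 5}{M + 6} = \frac{-5 + M}{6 + M}$)
$U{\left(R \right)} = \frac{- \frac{9}{2} + R}{2 R}$ ($U{\left(R \right)} = \frac{R + \frac{-5 - 4}{6 - 4}}{R + R} = \frac{R + \frac{1}{2} \left(-9\right)}{2 R} = \left(R + \frac{1}{2} \left(-9\right)\right) \frac{1}{2 R} = \left(R - \frac{9}{2}\right) \frac{1}{2 R} = \left(- \frac{9}{2} + R\right) \frac{1}{2 R} = \frac{- \frac{9}{2} + R}{2 R}$)
$U{\left(-3 \right)} \left(-27\right) \left(-26\right) = \frac{-9 + 2 \left(-3\right)}{4 \left(-3\right)} \left(-27\right) \left(-26\right) = \frac{1}{4} \left(- \frac{1}{3}\right) \left(-9 - 6\right) \left(-27\right) \left(-26\right) = \frac{1}{4} \left(- \frac{1}{3}\right) \left(-15\right) \left(-27\right) \left(-26\right) = \frac{5}{4} \left(-27\right) \left(-26\right) = \left(- \frac{135}{4}\right) \left(-26\right) = \frac{1755}{2}$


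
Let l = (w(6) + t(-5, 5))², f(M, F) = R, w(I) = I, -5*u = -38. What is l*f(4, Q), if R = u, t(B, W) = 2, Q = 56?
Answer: 2432/5 ≈ 486.40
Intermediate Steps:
u = 38/5 (u = -⅕*(-38) = 38/5 ≈ 7.6000)
R = 38/5 ≈ 7.6000
f(M, F) = 38/5
l = 64 (l = (6 + 2)² = 8² = 64)
l*f(4, Q) = 64*(38/5) = 2432/5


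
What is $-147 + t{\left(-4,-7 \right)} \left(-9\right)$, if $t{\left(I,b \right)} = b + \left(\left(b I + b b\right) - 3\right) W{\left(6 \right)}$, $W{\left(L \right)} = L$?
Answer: $-4080$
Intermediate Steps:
$t{\left(I,b \right)} = -18 + b + 6 b^{2} + 6 I b$ ($t{\left(I,b \right)} = b + \left(\left(b I + b b\right) - 3\right) 6 = b + \left(\left(I b + b^{2}\right) - 3\right) 6 = b + \left(\left(b^{2} + I b\right) - 3\right) 6 = b + \left(-3 + b^{2} + I b\right) 6 = b + \left(-18 + 6 b^{2} + 6 I b\right) = -18 + b + 6 b^{2} + 6 I b$)
$-147 + t{\left(-4,-7 \right)} \left(-9\right) = -147 + \left(-18 - 7 + 6 \left(-7\right)^{2} + 6 \left(-4\right) \left(-7\right)\right) \left(-9\right) = -147 + \left(-18 - 7 + 6 \cdot 49 + 168\right) \left(-9\right) = -147 + \left(-18 - 7 + 294 + 168\right) \left(-9\right) = -147 + 437 \left(-9\right) = -147 - 3933 = -4080$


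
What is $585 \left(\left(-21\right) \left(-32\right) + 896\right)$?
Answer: $917280$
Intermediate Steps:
$585 \left(\left(-21\right) \left(-32\right) + 896\right) = 585 \left(672 + 896\right) = 585 \cdot 1568 = 917280$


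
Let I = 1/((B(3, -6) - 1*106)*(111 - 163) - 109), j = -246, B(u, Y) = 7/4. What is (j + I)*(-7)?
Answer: 9147257/5312 ≈ 1722.0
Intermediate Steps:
B(u, Y) = 7/4 (B(u, Y) = 7*(1/4) = 7/4)
I = 1/5312 (I = 1/((7/4 - 1*106)*(111 - 163) - 109) = 1/((7/4 - 106)*(-52) - 109) = 1/(-417/4*(-52) - 109) = 1/(5421 - 109) = 1/5312 ≈ 0.00018825)
(j + I)*(-7) = (-246 + 1/5312)*(-7) = -1306751/5312*(-7) = 9147257/5312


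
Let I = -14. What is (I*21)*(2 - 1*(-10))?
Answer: -3528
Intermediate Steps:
(I*21)*(2 - 1*(-10)) = (-14*21)*(2 - 1*(-10)) = -294*(2 + 10) = -294*12 = -3528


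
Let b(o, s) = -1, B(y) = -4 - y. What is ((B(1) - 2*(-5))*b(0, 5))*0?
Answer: 0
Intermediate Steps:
((B(1) - 2*(-5))*b(0, 5))*0 = (((-4 - 1*1) - 2*(-5))*(-1))*0 = (((-4 - 1) + 10)*(-1))*0 = ((-5 + 10)*(-1))*0 = (5*(-1))*0 = -5*0 = 0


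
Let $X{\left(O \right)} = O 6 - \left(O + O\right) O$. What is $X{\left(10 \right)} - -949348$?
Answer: $949208$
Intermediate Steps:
$X{\left(O \right)} = - 2 O^{2} + 6 O$ ($X{\left(O \right)} = 6 O - 2 O O = 6 O - 2 O^{2} = - 2 O^{2} + 6 O$)
$X{\left(10 \right)} - -949348 = 2 \cdot 10 \left(3 - 10\right) - -949348 = 2 \cdot 10 \left(3 - 10\right) + 949348 = 2 \cdot 10 \left(-7\right) + 949348 = -140 + 949348 = 949208$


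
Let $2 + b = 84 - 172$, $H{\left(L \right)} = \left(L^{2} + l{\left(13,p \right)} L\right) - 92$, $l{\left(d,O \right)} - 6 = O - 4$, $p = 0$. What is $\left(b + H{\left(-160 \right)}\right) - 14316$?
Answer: $10782$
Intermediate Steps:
$l{\left(d,O \right)} = 2 + O$ ($l{\left(d,O \right)} = 6 + \left(O - 4\right) = 6 + \left(-4 + O\right) = 2 + O$)
$H{\left(L \right)} = -92 + L^{2} + 2 L$ ($H{\left(L \right)} = \left(L^{2} + \left(2 + 0\right) L\right) - 92 = \left(L^{2} + 2 L\right) - 92 = -92 + L^{2} + 2 L$)
$b = -90$ ($b = -2 + \left(84 - 172\right) = -2 - 88 = -90$)
$\left(b + H{\left(-160 \right)}\right) - 14316 = \left(-90 + \left(-92 + \left(-160\right)^{2} + 2 \left(-160\right)\right)\right) - 14316 = \left(-90 - -25188\right) - 14316 = \left(-90 + 25188\right) - 14316 = 25098 - 14316 = 10782$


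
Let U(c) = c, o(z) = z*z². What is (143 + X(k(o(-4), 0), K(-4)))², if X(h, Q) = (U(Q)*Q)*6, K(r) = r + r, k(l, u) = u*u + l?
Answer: 277729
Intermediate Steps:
o(z) = z³
k(l, u) = l + u² (k(l, u) = u² + l = l + u²)
K(r) = 2*r
X(h, Q) = 6*Q² (X(h, Q) = (Q*Q)*6 = Q²*6 = 6*Q²)
(143 + X(k(o(-4), 0), K(-4)))² = (143 + 6*(2*(-4))²)² = (143 + 6*(-8)²)² = (143 + 6*64)² = (143 + 384)² = 527² = 277729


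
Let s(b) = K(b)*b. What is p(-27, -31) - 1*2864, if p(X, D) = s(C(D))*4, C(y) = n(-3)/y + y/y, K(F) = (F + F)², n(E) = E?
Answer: -84692560/29791 ≈ -2842.9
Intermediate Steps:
K(F) = 4*F² (K(F) = (2*F)² = 4*F²)
C(y) = 1 - 3/y (C(y) = -3/y + y/y = -3/y + 1 = 1 - 3/y)
s(b) = 4*b³ (s(b) = (4*b²)*b = 4*b³)
p(X, D) = 16*(-3 + D)³/D³ (p(X, D) = (4*((-3 + D)/D)³)*4 = (4*((-3 + D)³/D³))*4 = (4*(-3 + D)³/D³)*4 = 16*(-3 + D)³/D³)
p(-27, -31) - 1*2864 = 16*(-3 - 31)³/(-31)³ - 1*2864 = 16*(-1/29791)*(-34)³ - 2864 = 16*(-1/29791)*(-39304) - 2864 = 628864/29791 - 2864 = -84692560/29791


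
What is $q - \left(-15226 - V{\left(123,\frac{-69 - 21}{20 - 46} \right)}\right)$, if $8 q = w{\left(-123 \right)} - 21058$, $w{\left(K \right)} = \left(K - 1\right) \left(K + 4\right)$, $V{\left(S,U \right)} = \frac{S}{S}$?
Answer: $\frac{57757}{4} \approx 14439.0$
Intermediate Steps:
$V{\left(S,U \right)} = 1$
$w{\left(K \right)} = \left(-1 + K\right) \left(4 + K\right)$
$q = - \frac{3151}{4}$ ($q = \frac{\left(-4 + \left(-123\right)^{2} + 3 \left(-123\right)\right) - 21058}{8} = \frac{\left(-4 + 15129 - 369\right) - 21058}{8} = \frac{14756 - 21058}{8} = \frac{1}{8} \left(-6302\right) = - \frac{3151}{4} \approx -787.75$)
$q - \left(-15226 - V{\left(123,\frac{-69 - 21}{20 - 46} \right)}\right) = - \frac{3151}{4} - \left(-15226 - 1\right) = - \frac{3151}{4} - -15227 = - \frac{3151}{4} + 15227 = \frac{57757}{4}$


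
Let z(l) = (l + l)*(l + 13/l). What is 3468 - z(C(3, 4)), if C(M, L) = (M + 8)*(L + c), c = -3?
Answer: 3200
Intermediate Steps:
C(M, L) = (-3 + L)*(8 + M) (C(M, L) = (M + 8)*(L - 3) = (8 + M)*(-3 + L) = (-3 + L)*(8 + M))
z(l) = 2*l*(l + 13/l) (z(l) = (2*l)*(l + 13/l) = 2*l*(l + 13/l))
3468 - z(C(3, 4)) = 3468 - (26 + 2*(-24 - 3*3 + 8*4 + 4*3)²) = 3468 - (26 + 2*(-24 - 9 + 32 + 12)²) = 3468 - (26 + 2*11²) = 3468 - (26 + 2*121) = 3468 - (26 + 242) = 3468 - 1*268 = 3468 - 268 = 3200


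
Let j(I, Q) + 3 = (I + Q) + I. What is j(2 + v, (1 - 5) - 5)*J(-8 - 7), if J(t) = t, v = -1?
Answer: 150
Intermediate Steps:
j(I, Q) = -3 + Q + 2*I (j(I, Q) = -3 + ((I + Q) + I) = -3 + (Q + 2*I) = -3 + Q + 2*I)
j(2 + v, (1 - 5) - 5)*J(-8 - 7) = (-3 + ((1 - 5) - 5) + 2*(2 - 1))*(-8 - 7) = (-3 + (-4 - 5) + 2*1)*(-15) = (-3 - 9 + 2)*(-15) = -10*(-15) = 150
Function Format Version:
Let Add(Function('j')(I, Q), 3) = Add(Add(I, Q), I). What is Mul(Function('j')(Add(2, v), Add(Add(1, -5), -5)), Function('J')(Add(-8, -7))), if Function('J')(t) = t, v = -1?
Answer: 150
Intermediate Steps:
Function('j')(I, Q) = Add(-3, Q, Mul(2, I)) (Function('j')(I, Q) = Add(-3, Add(Add(I, Q), I)) = Add(-3, Add(Q, Mul(2, I))) = Add(-3, Q, Mul(2, I)))
Mul(Function('j')(Add(2, v), Add(Add(1, -5), -5)), Function('J')(Add(-8, -7))) = Mul(Add(-3, Add(Add(1, -5), -5), Mul(2, Add(2, -1))), Add(-8, -7)) = Mul(Add(-3, Add(-4, -5), Mul(2, 1)), -15) = Mul(Add(-3, -9, 2), -15) = Mul(-10, -15) = 150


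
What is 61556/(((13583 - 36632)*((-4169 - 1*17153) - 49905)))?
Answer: 61556/1641711123 ≈ 3.7495e-5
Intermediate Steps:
61556/(((13583 - 36632)*((-4169 - 1*17153) - 49905))) = 61556/((-23049*((-4169 - 17153) - 49905))) = 61556/((-23049*(-21322 - 49905))) = 61556/((-23049*(-71227))) = 61556/1641711123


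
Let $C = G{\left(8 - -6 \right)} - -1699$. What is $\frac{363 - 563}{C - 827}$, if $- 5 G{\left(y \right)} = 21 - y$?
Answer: $- \frac{1000}{4353} \approx -0.22973$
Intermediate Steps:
$G{\left(y \right)} = - \frac{21}{5} + \frac{y}{5}$ ($G{\left(y \right)} = - \frac{21 - y}{5} = - \frac{21}{5} + \frac{y}{5}$)
$C = \frac{8488}{5}$ ($C = \left(- \frac{21}{5} + \frac{8 - -6}{5}\right) - -1699 = \left(- \frac{21}{5} + \frac{8 + 6}{5}\right) + 1699 = \left(- \frac{21}{5} + \frac{1}{5} \cdot 14\right) + 1699 = \left(- \frac{21}{5} + \frac{14}{5}\right) + 1699 = - \frac{7}{5} + 1699 = \frac{8488}{5} \approx 1697.6$)
$\frac{363 - 563}{C - 827} = \frac{363 - 563}{\frac{8488}{5} - 827} = - \frac{200}{\frac{4353}{5}} = \left(-200\right) \frac{5}{4353} = - \frac{1000}{4353}$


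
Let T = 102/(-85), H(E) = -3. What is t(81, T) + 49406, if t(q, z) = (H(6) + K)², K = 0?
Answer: 49415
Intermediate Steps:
T = -6/5 (T = 102*(-1/85) = -6/5 ≈ -1.2000)
t(q, z) = 9 (t(q, z) = (-3 + 0)² = (-3)² = 9)
t(81, T) + 49406 = 9 + 49406 = 49415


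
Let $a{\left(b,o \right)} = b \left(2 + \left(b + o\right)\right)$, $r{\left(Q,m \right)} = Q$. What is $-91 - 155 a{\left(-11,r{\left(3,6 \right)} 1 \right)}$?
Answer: $-10321$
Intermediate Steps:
$a{\left(b,o \right)} = b \left(2 + b + o\right)$
$-91 - 155 a{\left(-11,r{\left(3,6 \right)} 1 \right)} = -91 - 155 \left(- 11 \left(2 - 11 + 3 \cdot 1\right)\right) = -91 - 155 \left(- 11 \left(2 - 11 + 3\right)\right) = -91 - 155 \left(\left(-11\right) \left(-6\right)\right) = -91 - 10230 = -10321$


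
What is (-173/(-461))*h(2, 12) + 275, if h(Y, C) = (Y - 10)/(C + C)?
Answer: 380152/1383 ≈ 274.88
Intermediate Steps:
h(Y, C) = (-10 + Y)/(2*C) (h(Y, C) = (-10 + Y)/((2*C)) = (-10 + Y)*(1/(2*C)) = (-10 + Y)/(2*C))
(-173/(-461))*h(2, 12) + 275 = (-173/(-461))*((1/2)*(-10 + 2)/12) + 275 = (-173*(-1/461))*((1/2)*(1/12)*(-8)) + 275 = (173/461)*(-1/3) + 275 = -173/1383 + 275 = 380152/1383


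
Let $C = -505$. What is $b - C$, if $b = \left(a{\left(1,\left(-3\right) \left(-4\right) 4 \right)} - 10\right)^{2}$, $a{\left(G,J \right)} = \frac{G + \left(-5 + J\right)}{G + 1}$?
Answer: $649$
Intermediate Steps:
$a{\left(G,J \right)} = \frac{-5 + G + J}{1 + G}$
$b = 144$ ($b = \left(\frac{-5 + 1 + \left(-3\right) \left(-4\right) 4}{1 + 1} - 10\right)^{2} = \left(\frac{-5 + 1 + 12 \cdot 4}{2} - 10\right)^{2} = \left(\frac{-5 + 1 + 48}{2} - 10\right)^{2} = \left(\frac{1}{2} \cdot 44 - 10\right)^{2} = \left(22 - 10\right)^{2} = 12^{2} = 144$)
$b - C = 144 - -505 = 144 + 505 = 649$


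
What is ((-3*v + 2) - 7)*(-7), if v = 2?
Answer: 77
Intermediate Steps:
((-3*v + 2) - 7)*(-7) = ((-3*2 + 2) - 7)*(-7) = ((-6 + 2) - 7)*(-7) = (-4 - 7)*(-7) = -11*(-7) = 77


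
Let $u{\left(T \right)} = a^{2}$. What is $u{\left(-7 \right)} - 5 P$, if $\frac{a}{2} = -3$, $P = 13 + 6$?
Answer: $-59$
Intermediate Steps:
$P = 19$
$a = -6$ ($a = 2 \left(-3\right) = -6$)
$u{\left(T \right)} = 36$ ($u{\left(T \right)} = \left(-6\right)^{2} = 36$)
$u{\left(-7 \right)} - 5 P = 36 - 95 = -59$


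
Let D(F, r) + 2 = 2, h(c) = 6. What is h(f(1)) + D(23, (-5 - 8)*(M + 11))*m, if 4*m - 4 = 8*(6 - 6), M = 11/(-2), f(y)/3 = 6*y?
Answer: 6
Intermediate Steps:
f(y) = 18*y (f(y) = 3*(6*y) = 18*y)
M = -11/2 (M = 11*(-½) = -11/2 ≈ -5.5000)
D(F, r) = 0 (D(F, r) = -2 + 2 = 0)
m = 1 (m = 1 + (8*(6 - 6))/4 = 1 + (8*0)/4 = 1 + (¼)*0 = 1 + 0 = 1)
h(f(1)) + D(23, (-5 - 8)*(M + 11))*m = 6 + 0*1 = 6 + 0 = 6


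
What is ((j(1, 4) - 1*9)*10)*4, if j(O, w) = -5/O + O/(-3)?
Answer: -1720/3 ≈ -573.33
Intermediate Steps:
j(O, w) = -5/O - O/3 (j(O, w) = -5/O + O*(-⅓) = -5/O - O/3)
((j(1, 4) - 1*9)*10)*4 = (((-5/1 - ⅓*1) - 1*9)*10)*4 = (((-5*1 - ⅓) - 9)*10)*4 = (((-5 - ⅓) - 9)*10)*4 = ((-16/3 - 9)*10)*4 = -43/3*10*4 = -430/3*4 = -1720/3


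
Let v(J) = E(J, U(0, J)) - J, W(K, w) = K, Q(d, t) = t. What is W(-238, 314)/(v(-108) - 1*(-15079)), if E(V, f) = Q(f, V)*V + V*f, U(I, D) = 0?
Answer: -238/26851 ≈ -0.0088637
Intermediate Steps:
E(V, f) = V**2 + V*f (E(V, f) = V*V + V*f = V**2 + V*f)
v(J) = J**2 - J (v(J) = J*(J + 0) - J = J*J - J = J**2 - J)
W(-238, 314)/(v(-108) - 1*(-15079)) = -238/(-108*(-1 - 108) - 1*(-15079)) = -238/(-108*(-109) + 15079) = -238/(11772 + 15079) = -238/26851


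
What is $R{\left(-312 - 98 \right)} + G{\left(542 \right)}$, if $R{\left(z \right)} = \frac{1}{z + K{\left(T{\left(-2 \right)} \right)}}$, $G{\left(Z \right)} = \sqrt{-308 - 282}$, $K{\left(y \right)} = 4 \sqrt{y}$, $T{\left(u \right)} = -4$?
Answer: $- \frac{205}{84082} - \frac{2 i}{42041} + i \sqrt{590} \approx -0.0024381 + 24.29 i$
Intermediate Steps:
$G{\left(Z \right)} = i \sqrt{590}$ ($G{\left(Z \right)} = \sqrt{-590} = i \sqrt{590}$)
$R{\left(z \right)} = \frac{1}{z + 8 i}$ ($R{\left(z \right)} = \frac{1}{z + 4 \sqrt{-4}} = \frac{1}{z + 4 \cdot 2 i} = \frac{1}{z + 8 i}$)
$R{\left(-312 - 98 \right)} + G{\left(542 \right)} = \frac{1}{\left(-312 - 98\right) + 8 i} + i \sqrt{590} = \frac{1}{-410 + 8 i} + i \sqrt{590} = \frac{-410 - 8 i}{168164} + i \sqrt{590}$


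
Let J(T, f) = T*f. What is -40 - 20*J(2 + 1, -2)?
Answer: 80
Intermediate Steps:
-40 - 20*J(2 + 1, -2) = -40 - 20*(2 + 1)*(-2) = -40 - 60*(-2) = -40 - 20*(-6) = -40 + 120 = 80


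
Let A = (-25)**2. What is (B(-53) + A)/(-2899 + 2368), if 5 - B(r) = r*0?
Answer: -70/59 ≈ -1.1864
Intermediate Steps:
B(r) = 5 (B(r) = 5 - r*0 = 5 - 1*0 = 5 + 0 = 5)
A = 625
(B(-53) + A)/(-2899 + 2368) = (5 + 625)/(-2899 + 2368) = 630/(-531) = 630*(-1/531) = -70/59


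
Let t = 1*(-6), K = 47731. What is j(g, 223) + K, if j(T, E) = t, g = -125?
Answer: 47725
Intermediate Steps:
t = -6
j(T, E) = -6
j(g, 223) + K = -6 + 47731 = 47725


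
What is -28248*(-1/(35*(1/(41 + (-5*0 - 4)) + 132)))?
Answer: 1045176/170975 ≈ 6.1130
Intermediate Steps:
-28248*(-1/(35*(1/(41 + (-5*0 - 4)) + 132))) = -28248*(-1/(35*(1/(41 + (0 - 4)) + 132))) = -28248*(-1/(35*(1/(41 - 4) + 132))) = -28248*(-1/(35*(1/37 + 132))) = -28248/((4885/37)*(-35)) = -28248/(-170975/37) = -28248*(-37/170975) = 1045176/170975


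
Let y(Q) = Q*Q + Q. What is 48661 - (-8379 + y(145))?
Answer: 35870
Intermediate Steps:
y(Q) = Q + Q**2 (y(Q) = Q**2 + Q = Q + Q**2)
48661 - (-8379 + y(145)) = 48661 - (-8379 + 145*(1 + 145)) = 48661 - (-8379 + 145*146) = 48661 - (-8379 + 21170) = 48661 - 1*12791 = 48661 - 12791 = 35870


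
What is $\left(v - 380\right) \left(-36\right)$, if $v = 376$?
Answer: $144$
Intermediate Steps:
$\left(v - 380\right) \left(-36\right) = \left(376 - 380\right) \left(-36\right) = \left(-4\right) \left(-36\right) = 144$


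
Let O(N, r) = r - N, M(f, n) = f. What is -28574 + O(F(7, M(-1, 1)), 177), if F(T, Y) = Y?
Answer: -28396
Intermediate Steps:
-28574 + O(F(7, M(-1, 1)), 177) = -28574 + (177 - 1*(-1)) = -28574 + (177 + 1) = -28574 + 178 = -28396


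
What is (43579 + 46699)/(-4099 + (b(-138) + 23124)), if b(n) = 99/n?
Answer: 4152788/875117 ≈ 4.7454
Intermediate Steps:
(43579 + 46699)/(-4099 + (b(-138) + 23124)) = (43579 + 46699)/(-4099 + (99/(-138) + 23124)) = 90278/(-4099 + (99*(-1/138) + 23124)) = 90278/(-4099 + (-33/46 + 23124)) = 90278/(-4099 + 1063671/46) = 90278/(875117/46) = 90278*(46/875117) = 4152788/875117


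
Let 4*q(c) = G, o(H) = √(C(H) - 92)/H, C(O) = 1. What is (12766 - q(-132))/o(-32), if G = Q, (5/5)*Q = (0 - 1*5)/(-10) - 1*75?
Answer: 58444*I*√91/13 ≈ 42886.0*I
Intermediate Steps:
o(H) = I*√91/H (o(H) = √(1 - 92)/H = √(-91)/H = (I*√91)/H = I*√91/H)
Q = -149/2 (Q = (0 - 1*5)/(-10) - 1*75 = -(0 - 5)/10 - 75 = -⅒*(-5) - 75 = ½ - 75 = -149/2 ≈ -74.500)
G = -149/2 ≈ -74.500
q(c) = -149/8 (q(c) = (¼)*(-149/2) = -149/8)
(12766 - q(-132))/o(-32) = (12766 - 1*(-149/8))/((I*√91/(-32))) = (12766 + 149/8)/((I*√91*(-1/32))) = 102277/(8*((-I*√91/32))) = 102277*(32*I*√91/91)/8 = 58444*I*√91/13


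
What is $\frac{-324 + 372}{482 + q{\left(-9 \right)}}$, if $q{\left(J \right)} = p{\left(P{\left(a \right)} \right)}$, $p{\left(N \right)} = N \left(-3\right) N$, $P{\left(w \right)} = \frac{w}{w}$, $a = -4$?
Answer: $\frac{48}{479} \approx 0.10021$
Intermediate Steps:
$P{\left(w \right)} = 1$
$p{\left(N \right)} = - 3 N^{2}$ ($p{\left(N \right)} = - 3 N N = - 3 N^{2}$)
$q{\left(J \right)} = -3$ ($q{\left(J \right)} = - 3 \cdot 1^{2} = \left(-3\right) 1 = -3$)
$\frac{-324 + 372}{482 + q{\left(-9 \right)}} = \frac{-324 + 372}{482 - 3} = \frac{48}{479}$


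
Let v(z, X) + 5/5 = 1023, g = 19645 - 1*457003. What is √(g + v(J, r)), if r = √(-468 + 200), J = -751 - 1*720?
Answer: 4*I*√27271 ≈ 660.56*I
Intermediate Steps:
J = -1471 (J = -751 - 720 = -1471)
g = -437358 (g = 19645 - 457003 = -437358)
r = 2*I*√67 (r = √(-268) = 2*I*√67 ≈ 16.371*I)
v(z, X) = 1022 (v(z, X) = -1 + 1023 = 1022)
√(g + v(J, r)) = √(-437358 + 1022) = √(-436336) = 4*I*√27271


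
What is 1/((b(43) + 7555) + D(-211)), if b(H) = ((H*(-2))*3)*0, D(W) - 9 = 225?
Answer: 1/7789 ≈ 0.00012839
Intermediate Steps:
D(W) = 234 (D(W) = 9 + 225 = 234)
b(H) = 0 (b(H) = (-2*H*3)*0 = -6*H*0 = 0)
1/((b(43) + 7555) + D(-211)) = 1/((0 + 7555) + 234) = 1/(7555 + 234) = 1/7789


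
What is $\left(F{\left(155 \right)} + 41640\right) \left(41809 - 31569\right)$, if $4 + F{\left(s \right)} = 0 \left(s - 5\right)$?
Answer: $426352640$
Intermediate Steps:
$F{\left(s \right)} = -4$ ($F{\left(s \right)} = -4 + 0 \left(s - 5\right) = -4 + 0 \left(-5 + s\right) = -4 + 0 = -4$)
$\left(F{\left(155 \right)} + 41640\right) \left(41809 - 31569\right) = \left(-4 + 41640\right) \left(41809 - 31569\right) = 41636 \cdot 10240 = 426352640$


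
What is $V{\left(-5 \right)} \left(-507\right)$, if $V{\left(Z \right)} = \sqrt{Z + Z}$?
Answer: $- 507 i \sqrt{10} \approx - 1603.3 i$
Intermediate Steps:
$V{\left(Z \right)} = \sqrt{2} \sqrt{Z}$ ($V{\left(Z \right)} = \sqrt{2 Z} = \sqrt{2} \sqrt{Z}$)
$V{\left(-5 \right)} \left(-507\right) = \sqrt{2} \sqrt{-5} \left(-507\right) = \sqrt{2} i \sqrt{5} \left(-507\right) = i \sqrt{10} \left(-507\right) = - 507 i \sqrt{10}$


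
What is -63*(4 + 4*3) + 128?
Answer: -880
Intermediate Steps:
-63*(4 + 4*3) + 128 = -63*(4 + 12) + 128 = -63*16 + 128 = -1008 + 128 = -880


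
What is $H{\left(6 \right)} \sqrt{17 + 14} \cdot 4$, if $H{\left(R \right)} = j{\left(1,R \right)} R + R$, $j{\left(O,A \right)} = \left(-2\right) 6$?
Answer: $- 264 \sqrt{31} \approx -1469.9$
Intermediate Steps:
$j{\left(O,A \right)} = -12$
$H{\left(R \right)} = - 11 R$ ($H{\left(R \right)} = - 12 R + R = - 11 R$)
$H{\left(6 \right)} \sqrt{17 + 14} \cdot 4 = \left(-11\right) 6 \sqrt{17 + 14} \cdot 4 = - 66 \sqrt{31} \cdot 4 = - 264 \sqrt{31}$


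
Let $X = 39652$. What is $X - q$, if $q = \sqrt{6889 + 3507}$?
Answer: $39652 - 2 \sqrt{2599} \approx 39550.0$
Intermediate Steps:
$q = 2 \sqrt{2599}$ ($q = \sqrt{10396} = 2 \sqrt{2599} \approx 101.96$)
$X - q = 39652 - 2 \sqrt{2599}$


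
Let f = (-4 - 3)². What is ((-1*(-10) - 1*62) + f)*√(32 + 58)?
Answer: -9*√10 ≈ -28.461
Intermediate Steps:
f = 49 (f = (-7)² = 49)
((-1*(-10) - 1*62) + f)*√(32 + 58) = ((-1*(-10) - 1*62) + 49)*√(32 + 58) = ((10 - 62) + 49)*√90 = (-52 + 49)*(3*√10) = -9*√10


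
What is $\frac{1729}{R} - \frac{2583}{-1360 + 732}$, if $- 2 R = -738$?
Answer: $\frac{2038939}{231732} \approx 8.7987$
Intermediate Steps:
$R = 369$ ($R = \left(- \frac{1}{2}\right) \left(-738\right) = 369$)
$\frac{1729}{R} - \frac{2583}{-1360 + 732} = \frac{1729}{369} - \frac{2583}{-1360 + 732} = 1729 \cdot \frac{1}{369} - \frac{2583}{-628} = \frac{1729}{369} - - \frac{2583}{628} = \frac{1729}{369} + \frac{2583}{628} = \frac{2038939}{231732}$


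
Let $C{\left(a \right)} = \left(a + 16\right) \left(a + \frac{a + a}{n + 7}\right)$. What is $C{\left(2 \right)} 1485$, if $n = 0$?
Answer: $\frac{481140}{7} \approx 68734.0$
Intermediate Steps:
$C{\left(a \right)} = \frac{9 a \left(16 + a\right)}{7}$ ($C{\left(a \right)} = \left(a + 16\right) \left(a + \frac{a + a}{0 + 7}\right) = \left(16 + a\right) \left(a + \frac{2 a}{7}\right) = \left(16 + a\right) \frac{9 a}{7} = \frac{9 a \left(16 + a\right)}{7}$)
$C{\left(2 \right)} 1485 = \frac{9}{7} \cdot 2 \left(16 + 2\right) 1485 = \frac{9}{7} \cdot 2 \cdot 18 \cdot 1485 = \frac{324}{7} \cdot 1485 = \frac{481140}{7}$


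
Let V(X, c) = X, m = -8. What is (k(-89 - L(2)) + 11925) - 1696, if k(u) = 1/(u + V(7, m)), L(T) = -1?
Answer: 828548/81 ≈ 10229.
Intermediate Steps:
k(u) = 1/(7 + u) (k(u) = 1/(u + 7) = 1/(7 + u))
(k(-89 - L(2)) + 11925) - 1696 = (1/(7 + (-89 - 1*(-1))) + 11925) - 1696 = (1/(7 + (-89 + 1)) + 11925) - 1696 = (1/(7 - 88) + 11925) - 1696 = (1/(-81) + 11925) - 1696 = (-1/81 + 11925) - 1696 = 965924/81 - 1696 = 828548/81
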